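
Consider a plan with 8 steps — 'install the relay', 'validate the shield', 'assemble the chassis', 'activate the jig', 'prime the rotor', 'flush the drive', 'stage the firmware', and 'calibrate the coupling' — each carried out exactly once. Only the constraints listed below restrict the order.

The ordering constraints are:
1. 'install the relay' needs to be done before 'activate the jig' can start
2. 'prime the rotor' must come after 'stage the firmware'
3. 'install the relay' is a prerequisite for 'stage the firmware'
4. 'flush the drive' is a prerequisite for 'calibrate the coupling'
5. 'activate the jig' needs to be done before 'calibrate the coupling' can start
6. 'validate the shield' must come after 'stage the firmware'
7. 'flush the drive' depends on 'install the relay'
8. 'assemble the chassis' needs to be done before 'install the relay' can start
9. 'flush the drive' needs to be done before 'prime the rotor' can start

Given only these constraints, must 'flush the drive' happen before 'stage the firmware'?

Nothing in the constraints links 'flush the drive' and 'stage the firmware'; they are unordered relative to each other.
There exist valid orderings with 'stage the firmware' before 'flush the drive', so 'flush the drive' is not required to come first.

No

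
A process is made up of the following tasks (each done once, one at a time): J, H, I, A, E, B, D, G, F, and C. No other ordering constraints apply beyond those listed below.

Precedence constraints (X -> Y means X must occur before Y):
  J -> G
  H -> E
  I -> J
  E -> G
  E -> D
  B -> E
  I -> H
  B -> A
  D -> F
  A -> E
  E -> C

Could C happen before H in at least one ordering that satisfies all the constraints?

No

The constraints give a chain H → E → C, which forces H before C.
Hence C can never be scheduled before H.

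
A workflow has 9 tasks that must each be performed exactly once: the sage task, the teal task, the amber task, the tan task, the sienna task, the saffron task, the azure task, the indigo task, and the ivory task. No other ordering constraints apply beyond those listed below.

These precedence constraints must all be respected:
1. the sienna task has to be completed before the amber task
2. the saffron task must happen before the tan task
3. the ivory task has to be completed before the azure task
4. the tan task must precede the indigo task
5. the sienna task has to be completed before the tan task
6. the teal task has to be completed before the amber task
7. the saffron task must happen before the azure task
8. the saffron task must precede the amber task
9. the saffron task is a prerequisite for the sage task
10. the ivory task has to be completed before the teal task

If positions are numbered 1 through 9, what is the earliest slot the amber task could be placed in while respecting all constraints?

Working backwards through the constraints from the amber task, its full set of required predecessors is the teal task, the sienna task, the saffron task, the ivory task — 4 of them.
So at minimum 4 tasks come before the amber task, putting the amber task no earlier than position 5. That position is achievable by scheduling exactly those predecessors first.

5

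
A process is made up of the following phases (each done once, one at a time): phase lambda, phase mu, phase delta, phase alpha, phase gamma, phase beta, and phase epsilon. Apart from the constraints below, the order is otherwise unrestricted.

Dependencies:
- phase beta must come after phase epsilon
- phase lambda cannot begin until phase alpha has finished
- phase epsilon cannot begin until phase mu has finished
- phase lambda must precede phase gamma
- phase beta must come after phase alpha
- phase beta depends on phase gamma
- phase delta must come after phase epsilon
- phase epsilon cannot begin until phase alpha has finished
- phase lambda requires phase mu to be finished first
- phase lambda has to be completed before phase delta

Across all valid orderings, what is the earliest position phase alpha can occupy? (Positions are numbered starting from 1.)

No constraint forces any other phase before phase alpha, so it can be placed first.

1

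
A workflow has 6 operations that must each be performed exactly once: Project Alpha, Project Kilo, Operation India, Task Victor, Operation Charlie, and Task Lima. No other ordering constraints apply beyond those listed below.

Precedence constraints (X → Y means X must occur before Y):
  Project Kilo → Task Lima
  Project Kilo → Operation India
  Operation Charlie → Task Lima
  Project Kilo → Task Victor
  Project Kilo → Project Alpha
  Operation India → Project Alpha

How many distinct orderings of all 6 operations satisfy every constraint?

The operations with no prerequisites are Project Kilo, Operation Charlie; any of them can be placed first.
Enumerating by repeatedly choosing an available operation (one whose prerequisites are all placed) gives 42 distinct complete orderings.

42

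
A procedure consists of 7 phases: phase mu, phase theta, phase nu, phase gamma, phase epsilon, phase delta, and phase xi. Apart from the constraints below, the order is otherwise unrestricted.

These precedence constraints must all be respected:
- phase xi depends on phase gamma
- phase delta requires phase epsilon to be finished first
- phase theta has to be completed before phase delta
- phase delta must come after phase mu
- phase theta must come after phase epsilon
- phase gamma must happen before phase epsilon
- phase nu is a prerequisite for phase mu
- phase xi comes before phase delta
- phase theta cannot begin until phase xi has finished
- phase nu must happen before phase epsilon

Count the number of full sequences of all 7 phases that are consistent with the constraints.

21

2 phases have no prerequisites (phase nu, phase gamma), so any of them could come first.
Systematically extending each partial ordering one phase at a time and counting, there are 21 complete orderings.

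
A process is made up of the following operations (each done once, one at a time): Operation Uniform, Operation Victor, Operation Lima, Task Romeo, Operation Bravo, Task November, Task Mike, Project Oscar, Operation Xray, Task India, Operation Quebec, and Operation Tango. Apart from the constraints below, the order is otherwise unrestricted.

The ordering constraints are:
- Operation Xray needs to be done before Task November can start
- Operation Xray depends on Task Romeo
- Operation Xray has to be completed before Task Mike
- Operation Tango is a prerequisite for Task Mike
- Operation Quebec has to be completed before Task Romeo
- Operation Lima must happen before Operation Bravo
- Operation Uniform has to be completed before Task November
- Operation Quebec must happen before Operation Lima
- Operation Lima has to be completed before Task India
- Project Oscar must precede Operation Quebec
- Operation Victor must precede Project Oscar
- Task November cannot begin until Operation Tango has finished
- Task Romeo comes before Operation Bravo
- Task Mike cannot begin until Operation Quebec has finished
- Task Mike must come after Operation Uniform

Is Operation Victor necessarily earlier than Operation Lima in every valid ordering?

Tracing the constraints gives a chain: Operation Victor → Project Oscar → Operation Quebec → Operation Lima.
So Operation Victor must precede Operation Lima in any valid ordering.

Yes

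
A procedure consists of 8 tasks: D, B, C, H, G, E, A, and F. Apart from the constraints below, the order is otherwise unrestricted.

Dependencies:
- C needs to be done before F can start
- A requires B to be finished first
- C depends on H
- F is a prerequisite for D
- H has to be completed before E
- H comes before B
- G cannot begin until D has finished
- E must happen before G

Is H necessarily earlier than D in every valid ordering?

Following the dependencies: H → C → F → D.
So H must precede D in any valid ordering.

Yes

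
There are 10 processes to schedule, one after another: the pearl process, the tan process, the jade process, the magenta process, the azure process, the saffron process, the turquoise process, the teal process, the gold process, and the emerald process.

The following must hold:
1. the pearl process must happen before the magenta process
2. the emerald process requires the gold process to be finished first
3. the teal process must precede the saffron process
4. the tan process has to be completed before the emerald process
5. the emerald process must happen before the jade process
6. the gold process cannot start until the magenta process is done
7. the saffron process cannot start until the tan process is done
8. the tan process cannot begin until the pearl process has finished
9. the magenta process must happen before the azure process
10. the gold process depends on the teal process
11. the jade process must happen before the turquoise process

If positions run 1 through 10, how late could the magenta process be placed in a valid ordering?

Every process that must follow the magenta process has to come after it. Tracing all chains starting from the magenta process, those processes are: the jade process, the azure process, the turquoise process, the gold process, the emerald process — 5 in total.
So at least 5 processes follow the magenta process, putting the magenta process no later than position 5. That position is achievable by scheduling everything else first.

5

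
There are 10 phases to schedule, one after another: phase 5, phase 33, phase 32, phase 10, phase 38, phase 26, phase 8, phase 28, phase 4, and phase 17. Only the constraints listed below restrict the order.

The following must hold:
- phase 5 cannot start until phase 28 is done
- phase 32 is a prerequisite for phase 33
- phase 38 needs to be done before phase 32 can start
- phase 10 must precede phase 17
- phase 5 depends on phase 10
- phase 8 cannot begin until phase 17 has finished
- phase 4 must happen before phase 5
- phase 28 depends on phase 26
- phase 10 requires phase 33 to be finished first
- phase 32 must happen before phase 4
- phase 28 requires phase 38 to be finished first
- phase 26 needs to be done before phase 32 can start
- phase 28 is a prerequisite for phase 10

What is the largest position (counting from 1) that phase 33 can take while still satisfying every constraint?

6

The phases that are forced after phase 33, directly or by a chain of constraints, are phase 5, phase 10, phase 8, phase 17. That's 4 phases.
So at least 4 phases follow phase 33, putting phase 33 no later than position 6. That position is achievable by scheduling everything else first.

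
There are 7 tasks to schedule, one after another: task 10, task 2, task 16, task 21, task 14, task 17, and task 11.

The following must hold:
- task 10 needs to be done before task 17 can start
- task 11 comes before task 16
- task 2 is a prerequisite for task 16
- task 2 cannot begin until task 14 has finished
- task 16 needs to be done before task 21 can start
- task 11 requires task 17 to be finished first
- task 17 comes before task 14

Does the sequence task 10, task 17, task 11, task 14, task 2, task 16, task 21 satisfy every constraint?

Yes

Every stated constraint is respected: task 11 sits at position 3, ahead of task 16 at position 6, and each of the other listed pairs likewise has the predecessor earlier in the sequence.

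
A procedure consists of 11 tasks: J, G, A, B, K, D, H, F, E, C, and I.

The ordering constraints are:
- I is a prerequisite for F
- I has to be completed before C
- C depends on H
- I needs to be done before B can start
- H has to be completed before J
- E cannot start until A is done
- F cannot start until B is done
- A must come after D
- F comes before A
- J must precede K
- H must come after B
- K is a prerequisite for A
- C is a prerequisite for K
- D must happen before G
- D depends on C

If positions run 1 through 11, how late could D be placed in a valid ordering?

Every task that must follow D has to come after it. Tracing all chains starting from D, those tasks are: G, A, E — 3 in total.
With 3 mandatory successors out of 11 tasks total, the latest slot for D is 11−3 = 8, and it's reachable by doing all non-successors before D.

8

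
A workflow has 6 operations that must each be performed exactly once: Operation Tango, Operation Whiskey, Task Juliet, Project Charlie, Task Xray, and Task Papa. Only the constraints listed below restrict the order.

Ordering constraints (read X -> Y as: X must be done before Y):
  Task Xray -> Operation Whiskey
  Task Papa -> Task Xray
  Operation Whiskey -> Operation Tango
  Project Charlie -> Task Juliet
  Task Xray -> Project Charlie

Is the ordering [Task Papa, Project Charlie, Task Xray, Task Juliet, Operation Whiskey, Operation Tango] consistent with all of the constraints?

No

Here Task Xray comes after Project Charlie.
But one of the constraints requires Task Xray before Project Charlie, so this ordering violates it.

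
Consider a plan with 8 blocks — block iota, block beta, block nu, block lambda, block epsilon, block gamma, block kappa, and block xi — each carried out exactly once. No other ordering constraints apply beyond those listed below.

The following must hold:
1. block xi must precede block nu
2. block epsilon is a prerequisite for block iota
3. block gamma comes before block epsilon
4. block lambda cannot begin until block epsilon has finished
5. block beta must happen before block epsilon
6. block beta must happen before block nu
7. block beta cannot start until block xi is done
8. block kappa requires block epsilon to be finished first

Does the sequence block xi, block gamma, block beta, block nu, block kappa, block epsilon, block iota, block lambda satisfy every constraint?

Here block epsilon comes after block kappa.
But one of the constraints requires block epsilon before block kappa, so this ordering violates it.

No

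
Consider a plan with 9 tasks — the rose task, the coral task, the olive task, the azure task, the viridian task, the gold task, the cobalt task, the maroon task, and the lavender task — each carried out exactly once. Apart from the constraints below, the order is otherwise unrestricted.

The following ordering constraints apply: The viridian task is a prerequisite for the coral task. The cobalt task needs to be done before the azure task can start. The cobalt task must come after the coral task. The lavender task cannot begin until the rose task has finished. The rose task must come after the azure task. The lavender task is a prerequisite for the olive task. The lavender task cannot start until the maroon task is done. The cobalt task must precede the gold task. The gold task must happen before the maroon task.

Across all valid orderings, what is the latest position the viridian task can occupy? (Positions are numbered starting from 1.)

1

Following every chain forward from the viridian task, the tasks that must come later are the rose task, the coral task, the olive task, the azure task, the gold task, the cobalt task, the maroon task, the lavender task — 8 of them.
So at least 8 tasks follow the viridian task, putting the viridian task no later than position 1. That position is achievable by scheduling everything else first.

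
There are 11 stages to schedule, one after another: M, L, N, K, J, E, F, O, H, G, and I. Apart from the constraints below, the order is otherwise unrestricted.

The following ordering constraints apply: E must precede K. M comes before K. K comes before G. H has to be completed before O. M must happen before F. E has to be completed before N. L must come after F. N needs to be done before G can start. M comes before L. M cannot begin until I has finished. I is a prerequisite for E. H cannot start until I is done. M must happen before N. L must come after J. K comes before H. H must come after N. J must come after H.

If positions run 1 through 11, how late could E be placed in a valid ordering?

4

Following every chain forward from E, the stages that must come later are L, N, K, J, O, H, G — 7 of them.
With 7 mandatory successors out of 11 stages total, the latest slot for E is 11−7 = 4, and it's reachable by doing all non-successors before E.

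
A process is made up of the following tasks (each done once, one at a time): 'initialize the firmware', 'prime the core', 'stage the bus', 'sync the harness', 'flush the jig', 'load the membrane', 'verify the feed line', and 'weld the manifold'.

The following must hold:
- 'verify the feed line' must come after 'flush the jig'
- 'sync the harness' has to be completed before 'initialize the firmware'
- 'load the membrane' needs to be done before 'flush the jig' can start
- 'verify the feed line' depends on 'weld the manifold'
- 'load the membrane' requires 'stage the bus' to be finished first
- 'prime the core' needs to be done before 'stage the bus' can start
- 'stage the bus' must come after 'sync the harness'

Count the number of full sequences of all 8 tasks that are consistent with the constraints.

75

3 tasks have no prerequisites ('prime the core', 'sync the harness', 'weld the manifold'), so any of them could come first.
Counting all ways to extend the partial order to a total order gives 75.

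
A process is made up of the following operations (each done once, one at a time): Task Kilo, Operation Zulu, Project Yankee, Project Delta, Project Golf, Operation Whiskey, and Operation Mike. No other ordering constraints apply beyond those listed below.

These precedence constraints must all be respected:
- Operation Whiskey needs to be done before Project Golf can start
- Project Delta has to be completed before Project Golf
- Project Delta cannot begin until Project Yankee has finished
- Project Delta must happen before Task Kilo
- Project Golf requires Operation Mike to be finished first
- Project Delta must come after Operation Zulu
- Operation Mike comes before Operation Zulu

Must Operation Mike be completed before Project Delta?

Yes

Chaining the stated constraints: Operation Mike → Operation Zulu → Project Delta.
Hence Operation Mike necessarily comes before Project Delta.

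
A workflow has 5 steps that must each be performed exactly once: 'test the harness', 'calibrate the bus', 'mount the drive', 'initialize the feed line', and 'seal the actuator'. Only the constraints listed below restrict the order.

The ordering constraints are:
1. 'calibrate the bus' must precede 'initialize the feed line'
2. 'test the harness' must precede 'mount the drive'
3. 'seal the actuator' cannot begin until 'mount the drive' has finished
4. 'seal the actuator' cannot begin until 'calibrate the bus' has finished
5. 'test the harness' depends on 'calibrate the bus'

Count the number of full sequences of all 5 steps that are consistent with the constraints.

4

'calibrate the bus' is the only step with nothing required before it, so every ordering starts there.
Enumerating by repeatedly choosing an available step (one whose prerequisites are all placed) gives 4 distinct complete orderings.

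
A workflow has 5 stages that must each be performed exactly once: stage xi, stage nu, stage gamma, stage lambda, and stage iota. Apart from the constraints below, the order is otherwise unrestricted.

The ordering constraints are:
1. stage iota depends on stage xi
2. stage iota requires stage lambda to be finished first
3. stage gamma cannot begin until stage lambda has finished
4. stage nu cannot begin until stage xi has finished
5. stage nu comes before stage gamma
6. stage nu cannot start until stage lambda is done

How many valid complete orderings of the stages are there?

6

The stages with no prerequisites are stage xi, stage lambda; any of them can be placed first.
Enumerating by repeatedly choosing an available stage (one whose prerequisites are all placed) gives 6 distinct complete orderings.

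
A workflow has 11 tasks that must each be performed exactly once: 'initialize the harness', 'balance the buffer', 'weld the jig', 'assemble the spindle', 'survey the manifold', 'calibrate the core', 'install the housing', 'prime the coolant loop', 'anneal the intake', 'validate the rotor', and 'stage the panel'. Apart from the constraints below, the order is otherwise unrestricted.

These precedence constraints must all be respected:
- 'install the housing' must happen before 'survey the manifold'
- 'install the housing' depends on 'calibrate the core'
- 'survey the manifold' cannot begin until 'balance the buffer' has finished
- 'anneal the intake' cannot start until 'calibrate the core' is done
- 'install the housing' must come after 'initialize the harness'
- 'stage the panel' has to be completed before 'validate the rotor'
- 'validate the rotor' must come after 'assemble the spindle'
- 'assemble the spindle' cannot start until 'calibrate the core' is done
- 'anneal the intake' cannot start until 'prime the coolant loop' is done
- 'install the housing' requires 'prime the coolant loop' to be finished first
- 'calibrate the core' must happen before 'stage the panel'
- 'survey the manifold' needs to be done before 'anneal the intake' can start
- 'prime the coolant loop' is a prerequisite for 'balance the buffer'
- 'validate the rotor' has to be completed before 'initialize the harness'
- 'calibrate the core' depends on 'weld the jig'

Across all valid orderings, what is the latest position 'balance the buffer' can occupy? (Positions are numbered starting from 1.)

9

Following every chain forward from 'balance the buffer', the tasks that must come later are 'survey the manifold', 'anneal the intake' — 2 of them.
So at least 2 tasks follow 'balance the buffer', putting 'balance the buffer' no later than position 9. That position is achievable by scheduling everything else first.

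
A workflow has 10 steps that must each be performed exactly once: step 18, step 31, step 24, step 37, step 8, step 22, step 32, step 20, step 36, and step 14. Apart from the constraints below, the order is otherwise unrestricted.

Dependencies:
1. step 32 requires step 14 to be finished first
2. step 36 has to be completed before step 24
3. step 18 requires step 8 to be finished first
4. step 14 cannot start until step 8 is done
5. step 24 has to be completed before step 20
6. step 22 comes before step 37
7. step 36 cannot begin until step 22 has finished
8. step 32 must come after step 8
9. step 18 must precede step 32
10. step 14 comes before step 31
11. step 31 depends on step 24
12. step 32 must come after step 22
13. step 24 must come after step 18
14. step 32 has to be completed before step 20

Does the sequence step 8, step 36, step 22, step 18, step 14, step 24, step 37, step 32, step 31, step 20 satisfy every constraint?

No

In the proposed order, step 36 appears before step 22.
But one of the constraints requires step 22 before step 36, so this ordering violates it.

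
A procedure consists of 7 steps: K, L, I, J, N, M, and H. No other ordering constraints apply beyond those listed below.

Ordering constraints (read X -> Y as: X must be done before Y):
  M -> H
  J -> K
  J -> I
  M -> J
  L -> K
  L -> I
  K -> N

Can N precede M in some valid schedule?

No

Following M → J → K → N, M must precede N in every valid ordering.
Hence N can never be scheduled before M.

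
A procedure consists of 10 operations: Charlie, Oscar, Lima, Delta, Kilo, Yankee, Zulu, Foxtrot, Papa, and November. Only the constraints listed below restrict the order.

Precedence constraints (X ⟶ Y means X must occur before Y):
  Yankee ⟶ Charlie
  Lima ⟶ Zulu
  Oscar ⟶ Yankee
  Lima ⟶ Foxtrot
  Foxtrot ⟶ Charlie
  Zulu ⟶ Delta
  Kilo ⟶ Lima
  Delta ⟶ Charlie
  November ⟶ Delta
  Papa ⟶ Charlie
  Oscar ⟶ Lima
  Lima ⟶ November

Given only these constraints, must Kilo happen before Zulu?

Yes

Chaining the stated constraints: Kilo → Lima → Zulu.
Hence Kilo necessarily comes before Zulu.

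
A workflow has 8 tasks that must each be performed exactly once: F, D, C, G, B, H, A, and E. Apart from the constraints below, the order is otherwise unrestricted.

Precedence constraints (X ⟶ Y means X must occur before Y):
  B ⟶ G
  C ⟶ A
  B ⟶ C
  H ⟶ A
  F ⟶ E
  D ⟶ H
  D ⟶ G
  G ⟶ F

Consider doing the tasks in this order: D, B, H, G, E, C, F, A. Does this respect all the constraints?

No

Here F comes after E.
That contradicts the constraint that F must precede E.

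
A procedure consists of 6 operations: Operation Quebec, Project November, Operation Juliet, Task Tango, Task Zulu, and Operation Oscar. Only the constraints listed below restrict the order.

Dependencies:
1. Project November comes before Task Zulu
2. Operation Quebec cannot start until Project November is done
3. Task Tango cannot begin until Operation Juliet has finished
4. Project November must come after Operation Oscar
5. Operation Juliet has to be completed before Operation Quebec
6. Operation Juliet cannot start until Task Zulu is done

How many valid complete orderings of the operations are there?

Only Operation Oscar has no prerequisites, so it must go first.
Counting all ways to extend the partial order to a total order gives 2.

2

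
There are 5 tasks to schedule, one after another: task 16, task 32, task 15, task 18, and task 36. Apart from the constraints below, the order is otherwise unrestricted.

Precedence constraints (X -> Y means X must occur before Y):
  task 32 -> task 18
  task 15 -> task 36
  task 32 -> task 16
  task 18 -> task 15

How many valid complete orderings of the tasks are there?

4

Task 32 is the only task with nothing required before it, so every ordering starts there.
Counting all ways to extend the partial order to a total order gives 4.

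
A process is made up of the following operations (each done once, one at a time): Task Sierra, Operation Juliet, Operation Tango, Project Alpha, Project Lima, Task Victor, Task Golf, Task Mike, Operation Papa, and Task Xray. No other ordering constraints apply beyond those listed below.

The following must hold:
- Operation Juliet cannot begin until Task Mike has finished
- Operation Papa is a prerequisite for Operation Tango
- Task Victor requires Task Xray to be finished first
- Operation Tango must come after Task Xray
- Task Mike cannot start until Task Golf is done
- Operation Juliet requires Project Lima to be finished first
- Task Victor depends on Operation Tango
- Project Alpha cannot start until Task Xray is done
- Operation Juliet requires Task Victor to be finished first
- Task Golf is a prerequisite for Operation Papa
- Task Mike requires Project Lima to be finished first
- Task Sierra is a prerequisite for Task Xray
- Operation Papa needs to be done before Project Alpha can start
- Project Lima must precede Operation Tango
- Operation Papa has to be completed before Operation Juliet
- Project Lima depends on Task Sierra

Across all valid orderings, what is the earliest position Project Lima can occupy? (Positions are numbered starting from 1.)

2

Working backwards through the constraints from Project Lima, its only required predecessor is Task Sierra.
With 1 mandatory predecessor, the earliest Project Lima can sit is position 1+1 = 2, and placing just that one first achieves it.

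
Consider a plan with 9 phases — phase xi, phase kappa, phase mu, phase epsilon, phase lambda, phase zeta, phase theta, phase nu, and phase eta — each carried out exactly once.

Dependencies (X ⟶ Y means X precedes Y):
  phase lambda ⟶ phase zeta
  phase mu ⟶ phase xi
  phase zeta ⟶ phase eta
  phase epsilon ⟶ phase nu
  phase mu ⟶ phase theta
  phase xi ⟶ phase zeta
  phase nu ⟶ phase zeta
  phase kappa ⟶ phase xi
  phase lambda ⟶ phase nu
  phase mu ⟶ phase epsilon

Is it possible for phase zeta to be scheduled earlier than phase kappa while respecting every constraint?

No

There is a dependency chain phase kappa → phase xi → phase zeta, so phase zeta always comes after phase kappa.
So no valid ordering can have phase zeta before phase kappa.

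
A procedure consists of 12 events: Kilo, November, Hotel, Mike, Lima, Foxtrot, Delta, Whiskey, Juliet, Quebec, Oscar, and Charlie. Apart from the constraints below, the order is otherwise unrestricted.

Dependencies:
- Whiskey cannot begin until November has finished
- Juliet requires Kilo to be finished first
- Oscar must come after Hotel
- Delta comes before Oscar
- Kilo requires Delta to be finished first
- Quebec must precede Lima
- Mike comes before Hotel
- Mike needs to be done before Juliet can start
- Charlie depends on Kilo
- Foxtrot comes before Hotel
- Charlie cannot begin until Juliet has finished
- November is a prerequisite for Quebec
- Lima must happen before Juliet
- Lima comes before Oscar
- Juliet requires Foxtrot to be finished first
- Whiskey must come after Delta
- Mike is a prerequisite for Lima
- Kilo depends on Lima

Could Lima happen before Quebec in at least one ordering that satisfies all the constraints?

There is a dependency chain Quebec → Lima, so Lima always comes after Quebec.
Hence Lima can never be scheduled before Quebec.

No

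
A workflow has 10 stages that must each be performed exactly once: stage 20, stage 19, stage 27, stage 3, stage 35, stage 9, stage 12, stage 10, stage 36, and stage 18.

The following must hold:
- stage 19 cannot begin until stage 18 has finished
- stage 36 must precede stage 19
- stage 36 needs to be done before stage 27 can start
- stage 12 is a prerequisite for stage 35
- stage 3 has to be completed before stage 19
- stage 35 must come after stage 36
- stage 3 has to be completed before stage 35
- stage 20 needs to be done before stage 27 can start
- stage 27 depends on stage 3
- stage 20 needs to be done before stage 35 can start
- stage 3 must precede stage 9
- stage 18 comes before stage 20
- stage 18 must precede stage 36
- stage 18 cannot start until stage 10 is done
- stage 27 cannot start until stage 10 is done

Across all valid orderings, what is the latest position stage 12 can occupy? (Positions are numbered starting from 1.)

Following the constraints forward from stage 12, its only required successor is stage 35.
So at least 1 stage follows stage 12, putting stage 12 no later than position 9. That position is achievable by scheduling everything else first.

9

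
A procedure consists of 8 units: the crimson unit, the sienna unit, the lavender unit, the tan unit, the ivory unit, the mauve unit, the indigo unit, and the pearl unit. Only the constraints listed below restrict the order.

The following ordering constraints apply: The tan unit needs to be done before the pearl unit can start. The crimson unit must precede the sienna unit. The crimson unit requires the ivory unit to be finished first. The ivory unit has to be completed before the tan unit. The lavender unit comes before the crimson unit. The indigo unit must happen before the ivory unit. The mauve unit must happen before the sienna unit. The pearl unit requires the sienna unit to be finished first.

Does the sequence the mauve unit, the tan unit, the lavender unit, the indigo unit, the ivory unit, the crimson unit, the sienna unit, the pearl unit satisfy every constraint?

In the proposed order, the tan unit appears before the ivory unit.
That contradicts the constraint that the ivory unit must precede the tan unit.

No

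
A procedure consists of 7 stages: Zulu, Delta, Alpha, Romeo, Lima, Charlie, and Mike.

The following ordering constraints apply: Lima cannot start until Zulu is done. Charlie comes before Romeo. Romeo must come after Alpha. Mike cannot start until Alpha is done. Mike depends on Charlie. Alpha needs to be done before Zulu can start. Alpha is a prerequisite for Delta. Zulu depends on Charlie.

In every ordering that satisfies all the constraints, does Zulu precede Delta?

No chain of constraints connects Zulu to Delta in either direction.
There exist valid orderings with Delta before Zulu, so Zulu is not required to come first.

No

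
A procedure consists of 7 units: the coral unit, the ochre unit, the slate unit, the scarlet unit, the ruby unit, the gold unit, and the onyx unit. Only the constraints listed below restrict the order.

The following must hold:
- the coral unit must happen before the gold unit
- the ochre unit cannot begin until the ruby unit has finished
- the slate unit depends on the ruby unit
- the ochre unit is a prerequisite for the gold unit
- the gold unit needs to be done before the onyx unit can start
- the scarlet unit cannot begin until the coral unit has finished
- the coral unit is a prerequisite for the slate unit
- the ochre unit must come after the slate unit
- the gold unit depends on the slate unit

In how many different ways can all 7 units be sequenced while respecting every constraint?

11

The units with no prerequisites are the coral unit, the ruby unit; any of them can be placed first.
Counting all ways to extend the partial order to a total order gives 11.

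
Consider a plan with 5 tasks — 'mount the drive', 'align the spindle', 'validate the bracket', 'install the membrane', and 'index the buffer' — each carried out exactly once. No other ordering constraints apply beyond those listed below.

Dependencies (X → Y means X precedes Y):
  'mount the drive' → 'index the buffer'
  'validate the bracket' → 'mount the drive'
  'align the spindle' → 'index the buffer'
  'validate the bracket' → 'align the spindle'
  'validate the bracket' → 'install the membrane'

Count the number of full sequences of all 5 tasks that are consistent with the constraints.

'validate the bracket' is the only task with nothing required before it, so every ordering starts there.
Counting all ways to extend the partial order to a total order gives 8.

8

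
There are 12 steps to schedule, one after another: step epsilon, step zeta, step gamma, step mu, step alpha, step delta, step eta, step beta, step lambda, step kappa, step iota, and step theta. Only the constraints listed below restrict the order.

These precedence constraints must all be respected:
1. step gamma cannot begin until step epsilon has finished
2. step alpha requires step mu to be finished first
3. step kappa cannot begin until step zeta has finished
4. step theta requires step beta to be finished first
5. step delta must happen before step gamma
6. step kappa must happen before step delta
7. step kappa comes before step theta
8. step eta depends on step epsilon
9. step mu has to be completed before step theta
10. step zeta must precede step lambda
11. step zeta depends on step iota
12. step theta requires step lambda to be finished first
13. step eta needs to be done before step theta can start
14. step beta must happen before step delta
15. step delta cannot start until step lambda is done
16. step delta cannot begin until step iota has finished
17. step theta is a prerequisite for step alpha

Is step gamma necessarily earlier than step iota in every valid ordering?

No

There is a chain step iota → step delta → step gamma, which puts step iota before step gamma.
So step gamma does not have to come before step iota — it cannot.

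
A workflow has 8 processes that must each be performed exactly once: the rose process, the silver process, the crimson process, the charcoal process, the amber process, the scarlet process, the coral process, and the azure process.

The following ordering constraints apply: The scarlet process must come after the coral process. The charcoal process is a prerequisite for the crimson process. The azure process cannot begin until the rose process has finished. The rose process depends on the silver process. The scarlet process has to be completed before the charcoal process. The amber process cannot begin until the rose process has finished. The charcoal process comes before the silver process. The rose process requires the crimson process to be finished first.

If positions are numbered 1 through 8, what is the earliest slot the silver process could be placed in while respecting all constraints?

The processes that are forced before the silver process, directly or transitively, are the charcoal process, the scarlet process, the coral process. That's 3 processes.
So at minimum 3 processes come before the silver process, putting the silver process no earlier than position 4. That position is achievable by scheduling exactly those predecessors first.

4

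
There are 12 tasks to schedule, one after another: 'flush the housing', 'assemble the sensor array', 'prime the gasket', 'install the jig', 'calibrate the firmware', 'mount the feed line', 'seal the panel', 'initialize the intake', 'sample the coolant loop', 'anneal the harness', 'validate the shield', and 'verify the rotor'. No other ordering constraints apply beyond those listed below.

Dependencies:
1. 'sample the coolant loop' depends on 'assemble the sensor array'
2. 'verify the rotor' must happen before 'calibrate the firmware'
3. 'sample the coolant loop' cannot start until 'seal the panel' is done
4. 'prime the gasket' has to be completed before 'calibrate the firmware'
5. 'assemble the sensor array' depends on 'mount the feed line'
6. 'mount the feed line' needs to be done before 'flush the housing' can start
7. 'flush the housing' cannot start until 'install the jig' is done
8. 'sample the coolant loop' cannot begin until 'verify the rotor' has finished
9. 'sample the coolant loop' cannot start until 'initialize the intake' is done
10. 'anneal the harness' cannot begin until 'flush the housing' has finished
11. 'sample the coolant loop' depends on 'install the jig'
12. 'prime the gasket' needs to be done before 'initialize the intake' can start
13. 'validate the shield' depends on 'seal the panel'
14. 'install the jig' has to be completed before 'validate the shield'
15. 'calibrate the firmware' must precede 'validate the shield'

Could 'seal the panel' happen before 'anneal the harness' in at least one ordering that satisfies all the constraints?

Yes

Nothing in the constraints forces 'anneal the harness' before 'seal the panel' — there is no chain from 'anneal the harness' to 'seal the panel'.
So a valid ordering placing 'seal the panel' earlier than 'anneal the harness' exists.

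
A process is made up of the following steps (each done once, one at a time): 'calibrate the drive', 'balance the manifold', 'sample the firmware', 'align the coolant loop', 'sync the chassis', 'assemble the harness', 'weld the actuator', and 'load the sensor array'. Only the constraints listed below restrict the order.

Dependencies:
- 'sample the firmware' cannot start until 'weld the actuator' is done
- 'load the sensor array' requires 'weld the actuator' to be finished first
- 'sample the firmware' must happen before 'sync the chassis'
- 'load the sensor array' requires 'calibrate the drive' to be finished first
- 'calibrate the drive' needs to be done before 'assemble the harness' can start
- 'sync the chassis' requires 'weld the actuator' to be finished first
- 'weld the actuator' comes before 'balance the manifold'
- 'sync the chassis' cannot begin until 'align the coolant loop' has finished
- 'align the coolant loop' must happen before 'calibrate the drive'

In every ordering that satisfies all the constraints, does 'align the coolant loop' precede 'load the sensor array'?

Chaining the stated constraints: 'align the coolant loop' → 'calibrate the drive' → 'load the sensor array'.
That forces 'align the coolant loop' before 'load the sensor array' in every valid schedule.

Yes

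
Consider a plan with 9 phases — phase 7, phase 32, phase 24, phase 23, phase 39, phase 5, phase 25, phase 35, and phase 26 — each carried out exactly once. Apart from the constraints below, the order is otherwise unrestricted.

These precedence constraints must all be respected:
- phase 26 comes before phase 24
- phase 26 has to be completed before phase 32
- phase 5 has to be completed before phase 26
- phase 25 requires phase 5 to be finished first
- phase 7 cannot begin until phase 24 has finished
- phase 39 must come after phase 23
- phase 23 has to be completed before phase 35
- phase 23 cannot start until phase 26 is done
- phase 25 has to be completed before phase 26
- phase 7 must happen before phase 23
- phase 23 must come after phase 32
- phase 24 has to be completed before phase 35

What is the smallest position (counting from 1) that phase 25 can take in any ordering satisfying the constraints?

The only phase forced before phase 25 (directly or transitively) is phase 5.
So at minimum 1 phase comes before phase 25, putting phase 25 no earlier than position 2. That position is achievable by scheduling exactly that predecessor first.

2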